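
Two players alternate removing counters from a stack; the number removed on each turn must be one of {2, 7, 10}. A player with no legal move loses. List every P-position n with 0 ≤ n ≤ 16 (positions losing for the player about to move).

0, 1, 4, 5, 9, 13

n :  0  1  2  3  4  5  6  7  8  9 10 11 12 13 14 15 16
G :  0  0  1  1  0  0  1  1  2  0  3  1  2  0  3  1  2
P-positions are exactly the n with G(n) = 0.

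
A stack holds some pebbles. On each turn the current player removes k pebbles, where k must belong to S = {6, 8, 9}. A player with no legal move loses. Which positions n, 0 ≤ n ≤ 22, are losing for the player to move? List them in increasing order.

G(0) = 0
G(1) = mex{} = 0
G(2) = mex{} = 0
G(3) = mex{} = 0
G(4) = mex{} = 0
G(5) = mex{} = 0
G(6) = mex{0} = 1
G(7) = mex{0} = 1
G(8) = mex{0,0} = 1
G(9) = mex{0,0,0} = 1
G(10) = mex{0,0,0} = 1
G(11) = mex{0,0,0} = 1
G(12) = mex{1,0,0} = 2
G(13) = mex{1,0,0} = 2
G(14) = mex{1,1,0} = 2
G(15) = mex{1,1,1} = 0
G(16) = mex{1,1,1} = 0
G(17) = mex{1,1,1} = 0
G(18) = mex{2,1,1} = 0
G(19) = mex{2,1,1} = 0
G(20) = mex{2,2,1} = 0
G(21) = mex{0,2,2} = 1
G(22) = mex{0,2,2} = 1
P-positions are exactly the n with G(n) = 0.

0, 1, 2, 3, 4, 5, 15, 16, 17, 18, 19, 20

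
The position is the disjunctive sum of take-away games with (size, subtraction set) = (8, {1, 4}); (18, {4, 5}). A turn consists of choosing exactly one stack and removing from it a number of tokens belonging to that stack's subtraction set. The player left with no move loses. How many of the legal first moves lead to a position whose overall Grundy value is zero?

3

Stack A, S = {1, 4}:
n : 0 1 2 3 4 5 6 7 8
G : 0 1 0 1 2 0 1 0 1
G_A(8) = 1.
Stack B, S = {4, 5}:
G(0) = 0
G(1) = mex{} = 0
G(2) = mex{} = 0
G(3) = mex{} = 0
G(4) = mex{0} = 1
G(5) = mex{0,0} = 1
G(6) = mex{0,0} = 1
G(7) = mex{0,0} = 1
G(8) = mex{1,0} = 2
G(9) = mex{1,1} = 0
G(10) = mex{1,1} = 0
G(11) = mex{1,1} = 0
G(12) = mex{2,1} = 0
G(13) = mex{0,2} = 1
G(14) = mex{0,0} = 1
G(15) = mex{0,0} = 1
G(16) = mex{0,0} = 1
G(17) = mex{1,0} = 2
G(18) = mex{1,1} = 0
G_B(18) = 0.
Combined Grundy value = 1 ⊕ 0 = 1.
A winning move leaves total XOR = 0, i.e. changes one component's Grundy value g to g ⊕ X where X is the current total.
Stack A: need g' = 1⊕1 = 0. Options: 8−1→G=0, 8−4→G=2. Hits: 1.
Stack B: need g' = 0⊕1 = 1. Options: 18−4→G=1, 18−5→G=1. Hits: 2.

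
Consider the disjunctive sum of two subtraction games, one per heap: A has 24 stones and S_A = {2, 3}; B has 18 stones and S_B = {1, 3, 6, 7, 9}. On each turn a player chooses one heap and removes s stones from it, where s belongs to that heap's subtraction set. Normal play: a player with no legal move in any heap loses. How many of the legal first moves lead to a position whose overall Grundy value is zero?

0

Heap A, S = {2, 3}:
n :  0  1  2  3  4  5  6  7  8  9 10 11 12 13 14 15 16 17 18 19 20 21 22 23 24
G :  0  0  1  1  2  0  0  1  1  2  0  0  1  1  2  0  0  1  1  2  0  0  1  1  2
G_A(24) = 2.
Heap B, S = {1, 3, 6, 7, 9}:
G(0) = 0
G(1) = mex{0} = 1
G(2) = mex{1} = 0
G(3) = mex{0,0} = 1
G(4) = mex{1,1} = 0
G(5) = mex{0,0} = 1
G(6) = mex{1,1,0} = 2
G(7) = mex{2,0,1,0} = 3
G(8) = mex{3,1,0,1} = 2
G(9) = mex{2,2,1,0,0} = 3
G(10) = mex{3,3,0,1,1} = 2
G(11) = mex{2,2,1,0,0} = 3
G(12) = mex{3,3,2,1,1} = 0
G(13) = mex{0,2,3,2,0} = 1
G(14) = mex{1,3,2,3,1} = 0
G(15) = mex{0,0,3,2,2} = 1
G(16) = mex{1,1,2,3,3} = 0
G(17) = mex{0,0,3,2,2} = 1
G(18) = mex{1,1,0,3,3} = 2
G_B(18) = 2.
Combined Grundy value = 2 ⊕ 2 = 0.
A winning move leaves total XOR = 0, i.e. changes one component's Grundy value g to g ⊕ X where X is the current total.
Heap A: target g' = 2⊕0 = 2, but every legal move changes the Grundy value (mex property), so 0 moves.
Heap B: target g' = 2⊕0 = 2, but every legal move changes the Grundy value (mex property), so 0 moves.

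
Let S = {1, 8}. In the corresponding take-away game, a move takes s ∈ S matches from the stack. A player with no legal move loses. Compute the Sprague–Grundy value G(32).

n :  0  1  2  3  4  5  6  7  8  9 10 11 12 13 14 15 16 17 18 19 20 21 22 23 24 25 26 27 28 29 30 31 32
G :  0  1  0  1  0  1  0  1  2  0  1  0  1  0  1  0  1  2  0  1  0  1  0  1  0  1  2  0  1  0  1  0  1

1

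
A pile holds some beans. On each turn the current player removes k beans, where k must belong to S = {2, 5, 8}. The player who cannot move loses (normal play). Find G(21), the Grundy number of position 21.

G(0) = 0
G(1) = mex{} = 0
G(2) = mex{0} = 1
G(3) = mex{0} = 1
G(4) = mex{1} = 0
G(5) = mex{1,0} = 2
G(6) = mex{0,0} = 1
G(7) = mex{2,1} = 0
G(8) = mex{1,1,0} = 2
G(9) = mex{0,0,0} = 1
G(10) = mex{2,2,1} = 0
G(11) = mex{1,1,1} = 0
G(12) = mex{0,0,0} = 1
G(13) = mex{0,2,2} = 1
G(14) = mex{1,1,1} = 0
G(15) = mex{1,0,0} = 2
G(16) = mex{0,0,2} = 1
G(17) = mex{2,1,1} = 0
G(18) = mex{1,1,0} = 2
G(19) = mex{0,0,0} = 1
G(20) = mex{2,2,1} = 0
G(21) = mex{1,1,1} = 0

0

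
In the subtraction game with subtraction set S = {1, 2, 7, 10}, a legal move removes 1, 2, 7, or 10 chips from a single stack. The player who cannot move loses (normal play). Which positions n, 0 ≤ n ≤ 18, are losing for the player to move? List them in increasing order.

n :  0  1  2  3  4  5  6  7  8  9 10 11 12 13 14 15 16 17 18
G :  0  1  2  0  1  2  0  1  2  0  1  2  0  1  2  0  1  2  0
P-positions are exactly the n with G(n) = 0.

0, 3, 6, 9, 12, 15, 18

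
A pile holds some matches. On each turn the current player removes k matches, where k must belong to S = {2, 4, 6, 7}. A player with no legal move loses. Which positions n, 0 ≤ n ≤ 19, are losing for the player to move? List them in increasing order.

0, 1, 9, 10, 18, 19

n :  0  1  2  3  4  5  6  7  8  9 10 11 12 13 14 15 16 17 18 19
G :  0  0  1  1  2  2  3  3  4  0  0  1  1  2  2  3  3  4  0  0
P-positions are exactly the n with G(n) = 0.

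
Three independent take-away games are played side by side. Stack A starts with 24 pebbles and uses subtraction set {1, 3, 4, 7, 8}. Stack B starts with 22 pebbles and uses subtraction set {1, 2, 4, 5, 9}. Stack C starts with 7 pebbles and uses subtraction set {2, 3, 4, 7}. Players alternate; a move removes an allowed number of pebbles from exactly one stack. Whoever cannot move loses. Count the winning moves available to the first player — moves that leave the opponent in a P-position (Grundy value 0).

0

Stack A, S = {1, 3, 4, 7, 8}:
G(0) = 0
G(1) = mex{0} = 1
G(2) = mex{1} = 0
G(3) = mex{0,0} = 1
G(4) = mex{1,1,0} = 2
G(5) = mex{2,0,1} = 3
G(6) = mex{3,1,0} = 2
G(7) = mex{2,2,1,0} = 3
G(8) = mex{3,3,2,1,0} = 4
G(9) = mex{4,2,3,0,1} = 5
G(10) = mex{5,3,2,1,0} = 4
G(11) = mex{4,4,3,2,1} = 0
G(12) = mex{0,5,4,3,2} = 1
G(13) = mex{1,4,5,2,3} = 0
G(14) = mex{0,0,4,3,2} = 1
G(15) = mex{1,1,0,4,3} = 2
G(16) = mex{2,0,1,5,4} = 3
G(17) = mex{3,1,0,4,5} = 2
G(18) = mex{2,2,1,0,4} = 3
G(19) = mex{3,3,2,1,0} = 4
G(20) = mex{4,2,3,0,1} = 5
G(21) = mex{5,3,2,1,0} = 4
G(22) = mex{4,4,3,2,1} = 0
G(23) = mex{0,5,4,3,2} = 1
G(24) = mex{1,4,5,2,3} = 0
G_A(24) = 0.
Stack B, S = {1, 2, 4, 5, 9}:
G(0) = 0
G(1) = mex{0} = 1
G(2) = mex{1,0} = 2
G(3) = mex{2,1} = 0
G(4) = mex{0,2,0} = 1
G(5) = mex{1,0,1,0} = 2
G(6) = mex{2,1,2,1} = 0
G(7) = mex{0,2,0,2} = 1
G(8) = mex{1,0,1,0} = 2
G(9) = mex{2,1,2,1,0} = 3
G(10) = mex{3,2,0,2,1} = 4
G(11) = mex{4,3,1,0,2} = 5
G(12) = mex{5,4,2,1,0} = 3
G(13) = mex{3,5,3,2,1} = 0
G(14) = mex{0,3,4,3,2} = 1
G(15) = mex{1,0,5,4,0} = 2
G(16) = mex{2,1,3,5,1} = 0
G(17) = mex{0,2,0,3,2} = 1
G(18) = mex{1,0,1,0,3} = 2
G(19) = mex{2,1,2,1,4} = 0
G(20) = mex{0,2,0,2,5} = 1
G(21) = mex{1,0,1,0,3} = 2
G(22) = mex{2,1,2,1,0} = 3
G_B(22) = 3.
Stack C, S = {2, 3, 4, 7}:
G(0) = 0
G(1) = mex{} = 0
G(2) = mex{0} = 1
G(3) = mex{0,0} = 1
G(4) = mex{1,0,0} = 2
G(5) = mex{1,1,0} = 2
G(6) = mex{2,1,1} = 0
G(7) = mex{2,2,1,0} = 3
G_C(7) = 3.
Combined Grundy value = 0 ⊕ 3 ⊕ 3 = 0.
A winning move leaves total XOR = 0, i.e. changes one component's Grundy value g to g ⊕ X where X is the current total.
Stack A: target g' = 0⊕0 = 0, but every legal move changes the Grundy value (mex property), so 0 moves.
Stack B: target g' = 3⊕0 = 3, but every legal move changes the Grundy value (mex property), so 0 moves.
Stack C: target g' = 3⊕0 = 3, but every legal move changes the Grundy value (mex property), so 0 moves.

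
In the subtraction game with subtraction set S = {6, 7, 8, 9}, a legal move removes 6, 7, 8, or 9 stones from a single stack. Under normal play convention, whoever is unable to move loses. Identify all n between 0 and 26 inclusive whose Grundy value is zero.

0, 1, 2, 3, 4, 5, 15, 16, 17, 18, 19, 20

G(0) = 0
G(1) = mex{} = 0
G(2) = mex{} = 0
G(3) = mex{} = 0
G(4) = mex{} = 0
G(5) = mex{} = 0
G(6) = mex{0} = 1
G(7) = mex{0,0} = 1
G(8) = mex{0,0,0} = 1
G(9) = mex{0,0,0,0} = 1
G(10) = mex{0,0,0,0} = 1
G(11) = mex{0,0,0,0} = 1
G(12) = mex{1,0,0,0} = 2
G(13) = mex{1,1,0,0} = 2
G(14) = mex{1,1,1,0} = 2
G(15) = mex{1,1,1,1} = 0
G(16) = mex{1,1,1,1} = 0
G(17) = mex{1,1,1,1} = 0
G(18) = mex{2,1,1,1} = 0
G(19) = mex{2,2,1,1} = 0
G(20) = mex{2,2,2,1} = 0
G(21) = mex{0,2,2,2} = 1
G(22) = mex{0,0,2,2} = 1
G(23) = mex{0,0,0,2} = 1
G(24) = mex{0,0,0,0} = 1
G(25) = mex{0,0,0,0} = 1
G(26) = mex{0,0,0,0} = 1
P-positions are exactly the n with G(n) = 0.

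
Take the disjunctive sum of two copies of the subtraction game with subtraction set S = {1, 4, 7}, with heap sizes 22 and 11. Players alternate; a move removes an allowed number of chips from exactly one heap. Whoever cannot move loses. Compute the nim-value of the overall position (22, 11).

0

All heaps use S = {1, 4, 7}:
n :  0  1  2  3  4  5  6  7  8  9 10 11 12 13 14 15 16 17 18 19 20 21 22
G :  0  1  0  1  2  0  1  2  0  1  0  1  2  0  1  2  0  1  0  1  2  0  1
Heap A: G(22) = 1.
Heap B: G(11) = 1.
Combined Grundy value = 1 ⊕ 1 = 0.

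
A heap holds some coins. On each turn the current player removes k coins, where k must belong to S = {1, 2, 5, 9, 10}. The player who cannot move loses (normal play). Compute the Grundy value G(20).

0

G(0) = 0
G(1) = mex{0} = 1
G(2) = mex{1,0} = 2
G(3) = mex{2,1} = 0
G(4) = mex{0,2} = 1
G(5) = mex{1,0,0} = 2
G(6) = mex{2,1,1} = 0
G(7) = mex{0,2,2} = 1
G(8) = mex{1,0,0} = 2
G(9) = mex{2,1,1,0} = 3
G(10) = mex{3,2,2,1,0} = 4
G(11) = mex{4,3,0,2,1} = 5
G(12) = mex{5,4,1,0,2} = 3
G(13) = mex{3,5,2,1,0} = 4
G(14) = mex{4,3,3,2,1} = 0
G(15) = mex{0,4,4,0,2} = 1
G(16) = mex{1,0,5,1,0} = 2
G(17) = mex{2,1,3,2,1} = 0
G(18) = mex{0,2,4,3,2} = 1
G(19) = mex{1,0,0,4,3} = 2
G(20) = mex{2,1,1,5,4} = 0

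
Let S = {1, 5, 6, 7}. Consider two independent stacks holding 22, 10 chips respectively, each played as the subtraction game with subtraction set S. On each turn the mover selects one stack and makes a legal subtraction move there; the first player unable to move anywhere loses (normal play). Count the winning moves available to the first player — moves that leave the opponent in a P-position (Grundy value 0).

0

All stacks use S = {1, 5, 6, 7}:
n :  0  1  2  3  4  5  6  7  8  9 10 11 12 13 14 15 16 17 18 19 20 21 22
G :  0  1  0  1  0  1  2  3  2  3  2  3  0  1  0  1  0  1  2  3  2  3  2
Stack A: G(22) = 2.
Stack B: G(10) = 2.
Combined Grundy value = 2 ⊕ 2 = 0.
A winning move leaves total XOR = 0, i.e. changes one component's Grundy value g to g ⊕ X where X is the current total.
Stack A: target g' = 2⊕0 = 2, but every legal move changes the Grundy value (mex property), so 0 moves.
Stack B: target g' = 2⊕0 = 2, but every legal move changes the Grundy value (mex property), so 0 moves.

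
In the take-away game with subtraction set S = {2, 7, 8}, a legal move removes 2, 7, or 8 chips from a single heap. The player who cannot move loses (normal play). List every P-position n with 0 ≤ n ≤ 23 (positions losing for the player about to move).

0, 1, 4, 5, 10, 14, 15, 19, 20

n :  0  1  2  3  4  5  6  7  8  9 10 11 12 13 14 15 16 17 18 19 20 21 22 23
G :  0  0  1  1  0  0  1  1  2  2  0  3  1  2  0  0  1  1  2  0  0  1  1  2
P-positions are exactly the n with G(n) = 0.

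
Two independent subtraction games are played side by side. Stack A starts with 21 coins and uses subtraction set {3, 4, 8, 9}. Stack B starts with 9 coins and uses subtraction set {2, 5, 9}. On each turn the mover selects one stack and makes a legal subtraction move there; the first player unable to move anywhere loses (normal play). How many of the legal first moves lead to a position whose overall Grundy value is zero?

1

Stack A, S = {3, 4, 8, 9}:
G(0) = 0
G(1) = mex{} = 0
G(2) = mex{} = 0
G(3) = mex{0} = 1
G(4) = mex{0,0} = 1
G(5) = mex{0,0} = 1
G(6) = mex{1,0} = 2
G(7) = mex{1,1} = 0
G(8) = mex{1,1,0} = 2
G(9) = mex{2,1,0,0} = 3
G(10) = mex{0,2,0,0} = 1
G(11) = mex{2,0,1,0} = 3
G(12) = mex{3,2,1,1} = 0
G(13) = mex{1,3,1,1} = 0
G(14) = mex{3,1,2,1} = 0
G(15) = mex{0,3,0,2} = 1
G(16) = mex{0,0,2,0} = 1
G(17) = mex{0,0,3,2} = 1
G(18) = mex{1,0,1,3} = 2
G(19) = mex{1,1,3,1} = 0
G(20) = mex{1,1,0,3} = 2
G(21) = mex{2,1,0,0} = 3
G_A(21) = 3.
Stack B, S = {2, 5, 9}:
n : 0 1 2 3 4 5 6 7 8 9
G : 0 0 1 1 0 2 1 0 0 1
G_B(9) = 1.
Combined Grundy value = 3 ⊕ 1 = 2.
A winning move leaves total XOR = 0, i.e. changes one component's Grundy value g to g ⊕ X where X is the current total.
Stack A: need g' = 3⊕2 = 1. Options: 21−3→G=2, 21−4→G=1, 21−8→G=0, 21−9→G=0. Hits: 1.
Stack B: need g' = 1⊕2 = 3. Options: 9−2→G=0, 9−5→G=0, 9−9→G=0. Hits: 0.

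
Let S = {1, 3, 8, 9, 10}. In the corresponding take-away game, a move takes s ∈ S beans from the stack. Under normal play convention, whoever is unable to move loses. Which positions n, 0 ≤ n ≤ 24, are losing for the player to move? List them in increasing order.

0, 2, 4, 6, 17, 19, 21, 23

n :  0  1  2  3  4  5  6  7  8  9 10 11 12 13 14 15 16 17 18 19 20 21 22 23 24
G :  0  1  0  1  0  1  0  1  2  3  2  3  2  3  2  3  4  0  1  0  1  0  1  0  1
P-positions are exactly the n with G(n) = 0.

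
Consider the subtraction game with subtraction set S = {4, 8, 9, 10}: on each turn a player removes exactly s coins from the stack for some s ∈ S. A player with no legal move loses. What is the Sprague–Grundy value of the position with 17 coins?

0

G(0) = 0
G(1) = mex{} = 0
G(2) = mex{} = 0
G(3) = mex{} = 0
G(4) = mex{0} = 1
G(5) = mex{0} = 1
G(6) = mex{0} = 1
G(7) = mex{0} = 1
G(8) = mex{1,0} = 2
G(9) = mex{1,0,0} = 2
G(10) = mex{1,0,0,0} = 2
G(11) = mex{1,0,0,0} = 2
G(12) = mex{2,1,0,0} = 3
G(13) = mex{2,1,1,0} = 3
G(14) = mex{2,1,1,1} = 0
G(15) = mex{2,1,1,1} = 0
G(16) = mex{3,2,1,1} = 0
G(17) = mex{3,2,2,1} = 0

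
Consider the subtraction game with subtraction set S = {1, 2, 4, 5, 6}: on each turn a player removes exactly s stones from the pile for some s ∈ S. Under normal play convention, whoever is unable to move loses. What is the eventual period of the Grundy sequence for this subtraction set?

n :  0  1  2  3  4  5  6  7  8  9 10 11 12 13 14 15 16 17 18 19 20 21
G :  0  1  2  0  1  2  3  4  5  3  0  1  2  0  1  2  3  4  5  3  0  1
G(n+10) = G(n) holds for n = 0,…,5 (a full window of length max(S) = 6), so the sequence is purely periodic with period 10.

10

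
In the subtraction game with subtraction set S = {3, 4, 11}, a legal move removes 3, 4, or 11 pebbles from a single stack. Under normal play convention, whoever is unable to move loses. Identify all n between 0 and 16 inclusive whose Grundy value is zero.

0, 1, 2, 7, 8, 9, 14, 15, 16

G(0) = 0
G(1) = mex{} = 0
G(2) = mex{} = 0
G(3) = mex{0} = 1
G(4) = mex{0,0} = 1
G(5) = mex{0,0} = 1
G(6) = mex{1,0} = 2
G(7) = mex{1,1} = 0
G(8) = mex{1,1} = 0
G(9) = mex{2,1} = 0
G(10) = mex{0,2} = 1
G(11) = mex{0,0,0} = 1
G(12) = mex{0,0,0} = 1
G(13) = mex{1,0,0} = 2
G(14) = mex{1,1,1} = 0
G(15) = mex{1,1,1} = 0
G(16) = mex{2,1,1} = 0
P-positions are exactly the n with G(n) = 0.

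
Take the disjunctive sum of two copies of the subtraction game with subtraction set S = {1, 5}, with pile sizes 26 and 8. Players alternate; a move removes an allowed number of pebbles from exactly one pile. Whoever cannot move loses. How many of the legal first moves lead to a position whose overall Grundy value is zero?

All piles use S = {1, 5}:
G(0) = 0
G(1) = mex{0} = 1
G(2) = mex{1} = 0
G(3) = mex{0} = 1
G(4) = mex{1} = 0
G(5) = mex{0,0} = 1
G(6) = mex{1,1} = 0
G(7) = mex{0,0} = 1
G(8) = mex{1,1} = 0
G(9) = mex{0,0} = 1
G(10) = mex{1,1} = 0
G(11) = mex{0,0} = 1
G(12) = mex{1,1} = 0
G(13) = mex{0,0} = 1
G(14) = mex{1,1} = 0
G(15) = mex{0,0} = 1
G(16) = mex{1,1} = 0
G(17) = mex{0,0} = 1
G(18) = mex{1,1} = 0
G(19) = mex{0,0} = 1
G(20) = mex{1,1} = 0
G(21) = mex{0,0} = 1
G(22) = mex{1,1} = 0
G(23) = mex{0,0} = 1
G(24) = mex{1,1} = 0
G(25) = mex{0,0} = 1
G(26) = mex{1,1} = 0
Pile A: G(26) = 0.
Pile B: G(8) = 0.
Combined Grundy value = 0 ⊕ 0 = 0.
A winning move leaves total XOR = 0, i.e. changes one component's Grundy value g to g ⊕ X where X is the current total.
Pile A: target g' = 0⊕0 = 0, but every legal move changes the Grundy value (mex property), so 0 moves.
Pile B: target g' = 0⊕0 = 0, but every legal move changes the Grundy value (mex property), so 0 moves.

0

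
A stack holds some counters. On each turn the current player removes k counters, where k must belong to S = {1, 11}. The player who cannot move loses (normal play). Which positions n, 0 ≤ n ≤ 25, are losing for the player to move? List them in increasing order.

0, 2, 4, 6, 8, 10, 12, 14, 16, 18, 20, 22, 24

n :  0  1  2  3  4  5  6  7  8  9 10 11 12 13 14 15 16 17 18 19 20 21 22 23 24 25
G :  0  1  0  1  0  1  0  1  0  1  0  1  0  1  0  1  0  1  0  1  0  1  0  1  0  1
P-positions are exactly the n with G(n) = 0.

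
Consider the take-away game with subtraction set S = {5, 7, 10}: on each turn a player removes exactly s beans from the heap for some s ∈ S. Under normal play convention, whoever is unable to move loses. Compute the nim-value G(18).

n :  0  1  2  3  4  5  6  7  8  9 10 11 12 13 14 15 16 17 18
G :  0  0  0  0  0  1  1  1  1  1  2  2  2  2  2  0  0  0  0

0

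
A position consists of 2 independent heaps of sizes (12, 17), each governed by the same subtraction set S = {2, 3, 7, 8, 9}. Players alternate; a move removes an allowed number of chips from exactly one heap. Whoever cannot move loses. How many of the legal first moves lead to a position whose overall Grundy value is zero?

All heaps use S = {2, 3, 7, 8, 9}:
G(0) = 0
G(1) = mex{} = 0
G(2) = mex{0} = 1
G(3) = mex{0,0} = 1
G(4) = mex{1,0} = 2
G(5) = mex{1,1} = 0
G(6) = mex{2,1} = 0
G(7) = mex{0,2,0} = 1
G(8) = mex{0,0,0,0} = 1
G(9) = mex{1,0,1,0,0} = 2
G(10) = mex{1,1,1,1,0} = 2
G(11) = mex{2,1,2,1,1} = 0
G(12) = mex{2,2,0,2,1} = 3
G(13) = mex{0,2,0,0,2} = 1
G(14) = mex{3,0,1,0,0} = 2
G(15) = mex{1,3,1,1,0} = 2
G(16) = mex{2,1,2,1,1} = 0
G(17) = mex{2,2,2,2,1} = 0
Heap A: G(12) = 3.
Heap B: G(17) = 0.
Combined Grundy value = 3 ⊕ 0 = 3.
A winning move leaves total XOR = 0, i.e. changes one component's Grundy value g to g ⊕ X where X is the current total.
Heap A: need g' = 3⊕3 = 0. Options: 12−2→G=2, 12−3→G=2, 12−7→G=0, 12−8→G=2, 12−9→G=1. Hits: 1.
Heap B: need g' = 0⊕3 = 3. Options: 17−2→G=2, 17−3→G=2, 17−7→G=2, 17−8→G=2, 17−9→G=1. Hits: 0.

1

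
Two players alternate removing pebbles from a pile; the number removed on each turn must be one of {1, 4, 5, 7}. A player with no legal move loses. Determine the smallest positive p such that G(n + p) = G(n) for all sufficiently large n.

G(0) = 0
G(1) = mex{0} = 1
G(2) = mex{1} = 0
G(3) = mex{0} = 1
G(4) = mex{1,0} = 2
G(5) = mex{2,1,0} = 3
G(6) = mex{3,0,1} = 2
G(7) = mex{2,1,0,0} = 3
G(8) = mex{3,2,1,1} = 0
G(9) = mex{0,3,2,0} = 1
G(10) = mex{1,2,3,1} = 0
G(11) = mex{0,3,2,2} = 1
G(12) = mex{1,0,3,3} = 2
G(13) = mex{2,1,0,2} = 3
G(14) = mex{3,0,1,3} = 2
G(15) = mex{2,1,0,0} = 3
G(16) = mex{3,2,1,1} = 0
G(17) = mex{0,3,2,0} = 1
G(n+8) = G(n) holds for n = 0,…,6 (a full window of length max(S) = 7), so the sequence is purely periodic with period 8.

8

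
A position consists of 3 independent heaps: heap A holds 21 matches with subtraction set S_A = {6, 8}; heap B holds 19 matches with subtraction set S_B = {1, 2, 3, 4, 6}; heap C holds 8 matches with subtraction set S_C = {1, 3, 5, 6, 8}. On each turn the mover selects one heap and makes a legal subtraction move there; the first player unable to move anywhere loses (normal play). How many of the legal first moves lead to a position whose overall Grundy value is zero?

Heap A, S = {6, 8}:
G(0) = 0
G(1) = mex{} = 0
G(2) = mex{} = 0
G(3) = mex{} = 0
G(4) = mex{} = 0
G(5) = mex{} = 0
G(6) = mex{0} = 1
G(7) = mex{0} = 1
G(8) = mex{0,0} = 1
G(9) = mex{0,0} = 1
G(10) = mex{0,0} = 1
G(11) = mex{0,0} = 1
G(12) = mex{1,0} = 2
G(13) = mex{1,0} = 2
G(14) = mex{1,1} = 0
G(15) = mex{1,1} = 0
G(16) = mex{1,1} = 0
G(17) = mex{1,1} = 0
G(18) = mex{2,1} = 0
G(19) = mex{2,1} = 0
G(20) = mex{0,2} = 1
G(21) = mex{0,2} = 1
G_A(21) = 1.
Heap B, S = {1, 2, 3, 4, 6}:
G(0) = 0
G(1) = mex{0} = 1
G(2) = mex{1,0} = 2
G(3) = mex{2,1,0} = 3
G(4) = mex{3,2,1,0} = 4
G(5) = mex{4,3,2,1} = 0
G(6) = mex{0,4,3,2,0} = 1
G(7) = mex{1,0,4,3,1} = 2
G(8) = mex{2,1,0,4,2} = 3
G(9) = mex{3,2,1,0,3} = 4
G(10) = mex{4,3,2,1,4} = 0
G(11) = mex{0,4,3,2,0} = 1
G(12) = mex{1,0,4,3,1} = 2
G(13) = mex{2,1,0,4,2} = 3
G(14) = mex{3,2,1,0,3} = 4
G(15) = mex{4,3,2,1,4} = 0
G(16) = mex{0,4,3,2,0} = 1
G(17) = mex{1,0,4,3,1} = 2
G(18) = mex{2,1,0,4,2} = 3
G(19) = mex{3,2,1,0,3} = 4
G_B(19) = 4.
Heap C, S = {1, 3, 5, 6, 8}:
n : 0 1 2 3 4 5 6 7 8
G : 0 1 0 1 0 1 2 3 2
G_C(8) = 2.
Combined Grundy value = 1 ⊕ 4 ⊕ 2 = 7.
A winning move leaves total XOR = 0, i.e. changes one component's Grundy value g to g ⊕ X where X is the current total.
Heap A: need g' = 1⊕7 = 6. Options: 21−6→G=0, 21−8→G=2. Hits: 0.
Heap B: need g' = 4⊕7 = 3. Options: 19−1→G=3, 19−2→G=2, 19−3→G=1, 19−4→G=0, 19−6→G=3. Hits: 2.
Heap C: need g' = 2⊕7 = 5. Options: 8−1→G=3, 8−3→G=1, 8−5→G=1, 8−6→G=0, 8−8→G=0. Hits: 0.

2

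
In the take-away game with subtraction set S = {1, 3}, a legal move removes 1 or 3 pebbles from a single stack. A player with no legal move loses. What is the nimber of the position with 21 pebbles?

n :  0  1  2  3  4  5  6  7  8  9 10 11 12 13 14 15 16 17 18 19 20 21
G :  0  1  0  1  0  1  0  1  0  1  0  1  0  1  0  1  0  1  0  1  0  1

1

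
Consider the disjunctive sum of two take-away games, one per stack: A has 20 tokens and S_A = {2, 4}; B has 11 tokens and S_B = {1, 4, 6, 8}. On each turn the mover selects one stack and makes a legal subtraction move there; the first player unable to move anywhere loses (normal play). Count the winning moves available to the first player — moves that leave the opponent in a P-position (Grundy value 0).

Stack A, S = {2, 4}:
G(0) = 0
G(1) = mex{} = 0
G(2) = mex{0} = 1
G(3) = mex{0} = 1
G(4) = mex{1,0} = 2
G(5) = mex{1,0} = 2
G(6) = mex{2,1} = 0
G(7) = mex{2,1} = 0
G(8) = mex{0,2} = 1
G(9) = mex{0,2} = 1
G(10) = mex{1,0} = 2
G(11) = mex{1,0} = 2
G(12) = mex{2,1} = 0
G(13) = mex{2,1} = 0
G(14) = mex{0,2} = 1
G(15) = mex{0,2} = 1
G(16) = mex{1,0} = 2
G(17) = mex{1,0} = 2
G(18) = mex{2,1} = 0
G(19) = mex{2,1} = 0
G(20) = mex{0,2} = 1
G_A(20) = 1.
Stack B, S = {1, 4, 6, 8}:
G(0) = 0
G(1) = mex{0} = 1
G(2) = mex{1} = 0
G(3) = mex{0} = 1
G(4) = mex{1,0} = 2
G(5) = mex{2,1} = 0
G(6) = mex{0,0,0} = 1
G(7) = mex{1,1,1} = 0
G(8) = mex{0,2,0,0} = 1
G(9) = mex{1,0,1,1} = 2
G(10) = mex{2,1,2,0} = 3
G(11) = mex{3,0,0,1} = 2
G_B(11) = 2.
Combined Grundy value = 1 ⊕ 2 = 3.
A winning move leaves total XOR = 0, i.e. changes one component's Grundy value g to g ⊕ X where X is the current total.
Stack A: need g' = 1⊕3 = 2. Options: 20−2→G=0, 20−4→G=2. Hits: 1.
Stack B: need g' = 2⊕3 = 1. Options: 11−1→G=3, 11−4→G=0, 11−6→G=0, 11−8→G=1. Hits: 1.

2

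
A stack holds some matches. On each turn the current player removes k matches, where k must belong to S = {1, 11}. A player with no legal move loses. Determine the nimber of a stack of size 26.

G(0) = 0
G(1) = mex{0} = 1
G(2) = mex{1} = 0
G(3) = mex{0} = 1
G(4) = mex{1} = 0
G(5) = mex{0} = 1
G(6) = mex{1} = 0
G(7) = mex{0} = 1
G(8) = mex{1} = 0
G(9) = mex{0} = 1
G(10) = mex{1} = 0
G(11) = mex{0,0} = 1
G(12) = mex{1,1} = 0
G(13) = mex{0,0} = 1
G(14) = mex{1,1} = 0
G(15) = mex{0,0} = 1
G(16) = mex{1,1} = 0
G(17) = mex{0,0} = 1
G(18) = mex{1,1} = 0
G(19) = mex{0,0} = 1
G(20) = mex{1,1} = 0
G(21) = mex{0,0} = 1
G(22) = mex{1,1} = 0
G(23) = mex{0,0} = 1
G(24) = mex{1,1} = 0
G(25) = mex{0,0} = 1
G(26) = mex{1,1} = 0

0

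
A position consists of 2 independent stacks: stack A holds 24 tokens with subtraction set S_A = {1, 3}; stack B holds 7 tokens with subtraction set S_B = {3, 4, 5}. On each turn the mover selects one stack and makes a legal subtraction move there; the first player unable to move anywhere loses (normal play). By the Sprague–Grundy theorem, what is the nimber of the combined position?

2

Stack A, S = {1, 3}:
G(0) = 0
G(1) = mex{0} = 1
G(2) = mex{1} = 0
G(3) = mex{0,0} = 1
G(4) = mex{1,1} = 0
G(5) = mex{0,0} = 1
G(6) = mex{1,1} = 0
G(7) = mex{0,0} = 1
G(8) = mex{1,1} = 0
G(9) = mex{0,0} = 1
G(10) = mex{1,1} = 0
G(11) = mex{0,0} = 1
G(12) = mex{1,1} = 0
G(13) = mex{0,0} = 1
G(14) = mex{1,1} = 0
G(15) = mex{0,0} = 1
G(16) = mex{1,1} = 0
G(17) = mex{0,0} = 1
G(18) = mex{1,1} = 0
G(19) = mex{0,0} = 1
G(20) = mex{1,1} = 0
G(21) = mex{0,0} = 1
G(22) = mex{1,1} = 0
G(23) = mex{0,0} = 1
G(24) = mex{1,1} = 0
G_A(24) = 0.
Stack B, S = {3, 4, 5}:
n : 0 1 2 3 4 5 6 7
G : 0 0 0 1 1 1 2 2
G_B(7) = 2.
Combined Grundy value = 0 ⊕ 2 = 2.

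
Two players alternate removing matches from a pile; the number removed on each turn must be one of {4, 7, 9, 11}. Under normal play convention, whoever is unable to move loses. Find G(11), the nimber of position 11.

G(0) = 0
G(1) = mex{} = 0
G(2) = mex{} = 0
G(3) = mex{} = 0
G(4) = mex{0} = 1
G(5) = mex{0} = 1
G(6) = mex{0} = 1
G(7) = mex{0,0} = 1
G(8) = mex{1,0} = 2
G(9) = mex{1,0,0} = 2
G(10) = mex{1,0,0} = 2
G(11) = mex{1,1,0,0} = 2

2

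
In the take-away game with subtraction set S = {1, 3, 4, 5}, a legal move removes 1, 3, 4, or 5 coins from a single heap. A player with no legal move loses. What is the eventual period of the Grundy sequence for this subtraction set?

8

G(0) = 0
G(1) = mex{0} = 1
G(2) = mex{1} = 0
G(3) = mex{0,0} = 1
G(4) = mex{1,1,0} = 2
G(5) = mex{2,0,1,0} = 3
G(6) = mex{3,1,0,1} = 2
G(7) = mex{2,2,1,0} = 3
G(8) = mex{3,3,2,1} = 0
G(9) = mex{0,2,3,2} = 1
G(10) = mex{1,3,2,3} = 0
G(11) = mex{0,0,3,2} = 1
G(12) = mex{1,1,0,3} = 2
G(13) = mex{2,0,1,0} = 3
G(14) = mex{3,1,0,1} = 2
G(15) = mex{2,2,1,0} = 3
G(16) = mex{3,3,2,1} = 0
G(17) = mex{0,2,3,2} = 1
G(n+8) = G(n) holds for n = 0,…,4 (a full window of length max(S) = 5), so the sequence is purely periodic with period 8.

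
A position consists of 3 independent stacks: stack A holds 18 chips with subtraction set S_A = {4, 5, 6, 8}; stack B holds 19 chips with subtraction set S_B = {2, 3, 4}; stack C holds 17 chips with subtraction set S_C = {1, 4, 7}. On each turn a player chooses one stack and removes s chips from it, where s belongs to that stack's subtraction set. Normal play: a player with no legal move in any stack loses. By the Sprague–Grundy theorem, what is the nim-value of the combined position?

0

Stack A, S = {4, 5, 6, 8}:
n :  0  1  2  3  4  5  6  7  8  9 10 11 12 13 14 15 16 17 18
G :  0  0  0  0  1  1  1  1  2  2  2  2  0  0  0  0  1  1  1
G_A(18) = 1.
Stack B, S = {2, 3, 4}:
n :  0  1  2  3  4  5  6  7  8  9 10 11 12 13 14 15 16 17 18 19
G :  0  0  1  1  2  2  0  0  1  1  2  2  0  0  1  1  2  2  0  0
G_B(19) = 0.
Stack C, S = {1, 4, 7}:
n :  0  1  2  3  4  5  6  7  8  9 10 11 12 13 14 15 16 17
G :  0  1  0  1  2  0  1  2  0  1  0  1  2  0  1  2  0  1
G_C(17) = 1.
Combined Grundy value = 1 ⊕ 0 ⊕ 1 = 0.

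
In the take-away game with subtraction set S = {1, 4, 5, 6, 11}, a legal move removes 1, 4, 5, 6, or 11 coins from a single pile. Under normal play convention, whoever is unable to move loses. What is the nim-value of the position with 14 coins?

n :  0  1  2  3  4  5  6  7  8  9 10 11 12 13 14
G :  0  1  0  1  2  3  2  3  4  0  1  4  0  1  2

2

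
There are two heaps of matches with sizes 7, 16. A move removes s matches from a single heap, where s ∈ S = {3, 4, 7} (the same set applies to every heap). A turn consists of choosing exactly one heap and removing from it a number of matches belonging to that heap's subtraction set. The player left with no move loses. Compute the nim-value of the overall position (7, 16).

0

All heaps use S = {3, 4, 7}:
G(0) = 0
G(1) = mex{} = 0
G(2) = mex{} = 0
G(3) = mex{0} = 1
G(4) = mex{0,0} = 1
G(5) = mex{0,0} = 1
G(6) = mex{1,0} = 2
G(7) = mex{1,1,0} = 2
G(8) = mex{1,1,0} = 2
G(9) = mex{2,1,0} = 3
G(10) = mex{2,2,1} = 0
G(11) = mex{2,2,1} = 0
G(12) = mex{3,2,1} = 0
G(13) = mex{0,3,2} = 1
G(14) = mex{0,0,2} = 1
G(15) = mex{0,0,2} = 1
G(16) = mex{1,0,3} = 2
Heap A: G(7) = 2.
Heap B: G(16) = 2.
Combined Grundy value = 2 ⊕ 2 = 0.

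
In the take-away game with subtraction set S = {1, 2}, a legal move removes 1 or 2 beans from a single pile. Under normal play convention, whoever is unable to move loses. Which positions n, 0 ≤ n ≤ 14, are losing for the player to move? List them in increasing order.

0, 3, 6, 9, 12

n :  0  1  2  3  4  5  6  7  8  9 10 11 12 13 14
G :  0  1  2  0  1  2  0  1  2  0  1  2  0  1  2
P-positions are exactly the n with G(n) = 0.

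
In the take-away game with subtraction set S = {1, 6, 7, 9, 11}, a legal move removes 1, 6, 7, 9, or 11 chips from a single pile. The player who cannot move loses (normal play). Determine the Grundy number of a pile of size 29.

1

n :  0  1  2  3  4  5  6  7  8  9 10 11 12 13 14 15 16 17 18 19 20 21 22 23 24 25 26 27 28 29
G :  0  1  0  1  0  1  2  3  2  3  2  3  0  1  0  1  0  1  2  3  2  3  2  3  0  1  0  1  0  1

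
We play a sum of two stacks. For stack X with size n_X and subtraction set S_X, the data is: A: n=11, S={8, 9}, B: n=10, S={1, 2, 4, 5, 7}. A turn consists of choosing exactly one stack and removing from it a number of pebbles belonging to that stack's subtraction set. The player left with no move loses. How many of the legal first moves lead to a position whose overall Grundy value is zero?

0

Stack A, S = {8, 9}:
G(0) = 0
G(1) = mex{} = 0
G(2) = mex{} = 0
G(3) = mex{} = 0
G(4) = mex{} = 0
G(5) = mex{} = 0
G(6) = mex{} = 0
G(7) = mex{} = 0
G(8) = mex{0} = 1
G(9) = mex{0,0} = 1
G(10) = mex{0,0} = 1
G(11) = mex{0,0} = 1
G_A(11) = 1.
Stack B, S = {1, 2, 4, 5, 7}:
G(0) = 0
G(1) = mex{0} = 1
G(2) = mex{1,0} = 2
G(3) = mex{2,1} = 0
G(4) = mex{0,2,0} = 1
G(5) = mex{1,0,1,0} = 2
G(6) = mex{2,1,2,1} = 0
G(7) = mex{0,2,0,2,0} = 1
G(8) = mex{1,0,1,0,1} = 2
G(9) = mex{2,1,2,1,2} = 0
G(10) = mex{0,2,0,2,0} = 1
G_B(10) = 1.
Combined Grundy value = 1 ⊕ 1 = 0.
A winning move leaves total XOR = 0, i.e. changes one component's Grundy value g to g ⊕ X where X is the current total.
Stack A: target g' = 1⊕0 = 1, but every legal move changes the Grundy value (mex property), so 0 moves.
Stack B: target g' = 1⊕0 = 1, but every legal move changes the Grundy value (mex property), so 0 moves.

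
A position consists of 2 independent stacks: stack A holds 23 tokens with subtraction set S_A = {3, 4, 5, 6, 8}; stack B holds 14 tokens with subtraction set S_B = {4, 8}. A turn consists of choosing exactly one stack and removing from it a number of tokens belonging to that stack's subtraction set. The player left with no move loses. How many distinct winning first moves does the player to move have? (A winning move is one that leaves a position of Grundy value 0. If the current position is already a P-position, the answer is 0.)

Stack A, S = {3, 4, 5, 6, 8}:
n :  0  1  2  3  4  5  6  7  8  9 10 11 12 13 14 15 16 17 18 19 20 21 22 23
G :  0  0  0  1  1  1  2  2  2  3  3  0  0  0  1  1  1  2  2  2  3  3  0  0
G_A(23) = 0.
Stack B, S = {4, 8}:
G(0) = 0
G(1) = mex{} = 0
G(2) = mex{} = 0
G(3) = mex{} = 0
G(4) = mex{0} = 1
G(5) = mex{0} = 1
G(6) = mex{0} = 1
G(7) = mex{0} = 1
G(8) = mex{1,0} = 2
G(9) = mex{1,0} = 2
G(10) = mex{1,0} = 2
G(11) = mex{1,0} = 2
G(12) = mex{2,1} = 0
G(13) = mex{2,1} = 0
G(14) = mex{2,1} = 0
G_B(14) = 0.
Combined Grundy value = 0 ⊕ 0 = 0.
A winning move leaves total XOR = 0, i.e. changes one component's Grundy value g to g ⊕ X where X is the current total.
Stack A: target g' = 0⊕0 = 0, but every legal move changes the Grundy value (mex property), so 0 moves.
Stack B: target g' = 0⊕0 = 0, but every legal move changes the Grundy value (mex property), so 0 moves.

0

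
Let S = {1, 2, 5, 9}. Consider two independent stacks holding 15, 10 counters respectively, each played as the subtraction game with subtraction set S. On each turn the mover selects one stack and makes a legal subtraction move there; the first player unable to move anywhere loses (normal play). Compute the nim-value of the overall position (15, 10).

All stacks use S = {1, 2, 5, 9}:
G(0) = 0
G(1) = mex{0} = 1
G(2) = mex{1,0} = 2
G(3) = mex{2,1} = 0
G(4) = mex{0,2} = 1
G(5) = mex{1,0,0} = 2
G(6) = mex{2,1,1} = 0
G(7) = mex{0,2,2} = 1
G(8) = mex{1,0,0} = 2
G(9) = mex{2,1,1,0} = 3
G(10) = mex{3,2,2,1} = 0
G(11) = mex{0,3,0,2} = 1
G(12) = mex{1,0,1,0} = 2
G(13) = mex{2,1,2,1} = 0
G(14) = mex{0,2,3,2} = 1
G(15) = mex{1,0,0,0} = 2
Stack A: G(15) = 2.
Stack B: G(10) = 0.
Combined Grundy value = 2 ⊕ 0 = 2.

2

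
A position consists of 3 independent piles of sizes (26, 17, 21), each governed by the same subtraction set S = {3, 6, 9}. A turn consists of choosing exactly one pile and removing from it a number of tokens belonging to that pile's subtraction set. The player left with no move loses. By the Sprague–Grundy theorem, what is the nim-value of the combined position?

All piles use S = {3, 6, 9}:
n :  0  1  2  3  4  5  6  7  8  9 10 11 12 13 14 15 16 17 18 19 20 21 22 23 24 25 26
G :  0  0  0  1  1  1  2  2  2  3  3  3  0  0  0  1  1  1  2  2  2  3  3  3  0  0  0
Pile A: G(26) = 0.
Pile B: G(17) = 1.
Pile C: G(21) = 3.
Combined Grundy value = 0 ⊕ 1 ⊕ 3 = 2.

2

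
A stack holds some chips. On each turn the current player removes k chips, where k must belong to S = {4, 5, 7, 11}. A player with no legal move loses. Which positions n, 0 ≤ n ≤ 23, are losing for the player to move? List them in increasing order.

0, 1, 2, 3, 15, 16, 17, 18

G(0) = 0
G(1) = mex{} = 0
G(2) = mex{} = 0
G(3) = mex{} = 0
G(4) = mex{0} = 1
G(5) = mex{0,0} = 1
G(6) = mex{0,0} = 1
G(7) = mex{0,0,0} = 1
G(8) = mex{1,0,0} = 2
G(9) = mex{1,1,0} = 2
G(10) = mex{1,1,0} = 2
G(11) = mex{1,1,1,0} = 2
G(12) = mex{2,1,1,0} = 3
G(13) = mex{2,2,1,0} = 3
G(14) = mex{2,2,1,0} = 3
G(15) = mex{2,2,2,1} = 0
G(16) = mex{3,2,2,1} = 0
G(17) = mex{3,3,2,1} = 0
G(18) = mex{3,3,2,1} = 0
G(19) = mex{0,3,3,2} = 1
G(20) = mex{0,0,3,2} = 1
G(21) = mex{0,0,3,2} = 1
G(22) = mex{0,0,0,2} = 1
G(23) = mex{1,0,0,3} = 2
P-positions are exactly the n with G(n) = 0.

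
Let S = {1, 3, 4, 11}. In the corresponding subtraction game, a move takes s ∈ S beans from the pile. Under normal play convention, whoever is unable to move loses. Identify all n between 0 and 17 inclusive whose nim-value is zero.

G(0) = 0
G(1) = mex{0} = 1
G(2) = mex{1} = 0
G(3) = mex{0,0} = 1
G(4) = mex{1,1,0} = 2
G(5) = mex{2,0,1} = 3
G(6) = mex{3,1,0} = 2
G(7) = mex{2,2,1} = 0
G(8) = mex{0,3,2} = 1
G(9) = mex{1,2,3} = 0
G(10) = mex{0,0,2} = 1
G(11) = mex{1,1,0,0} = 2
G(12) = mex{2,0,1,1} = 3
G(13) = mex{3,1,0,0} = 2
G(14) = mex{2,2,1,1} = 0
G(15) = mex{0,3,2,2} = 1
G(16) = mex{1,2,3,3} = 0
G(17) = mex{0,0,2,2} = 1
P-positions are exactly the n with G(n) = 0.

0, 2, 7, 9, 14, 16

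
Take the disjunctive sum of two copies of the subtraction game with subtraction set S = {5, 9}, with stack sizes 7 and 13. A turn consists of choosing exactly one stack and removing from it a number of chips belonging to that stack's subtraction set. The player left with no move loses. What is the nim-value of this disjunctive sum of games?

3

All stacks use S = {5, 9}:
n :  0  1  2  3  4  5  6  7  8  9 10 11 12 13
G :  0  0  0  0  0  1  1  1  1  1  2  2  2  2
Stack A: G(7) = 1.
Stack B: G(13) = 2.
Combined Grundy value = 1 ⊕ 2 = 3.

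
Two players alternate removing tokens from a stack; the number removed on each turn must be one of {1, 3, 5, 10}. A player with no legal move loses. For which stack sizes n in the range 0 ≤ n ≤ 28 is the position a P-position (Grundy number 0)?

n :  0  1  2  3  4  5  6  7  8  9 10 11 12 13 14 15 16 17 18 19 20 21 22 23 24 25 26 27 28
G :  0  1  0  1  0  1  0  1  0  1  2  3  2  3  2  0  1  0  1  0  1  0  1  0  1  2  3  2  3
P-positions are exactly the n with G(n) = 0.

0, 2, 4, 6, 8, 15, 17, 19, 21, 23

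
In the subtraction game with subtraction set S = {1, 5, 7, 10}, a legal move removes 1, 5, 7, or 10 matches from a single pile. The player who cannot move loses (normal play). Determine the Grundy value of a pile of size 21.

0

G(0) = 0
G(1) = mex{0} = 1
G(2) = mex{1} = 0
G(3) = mex{0} = 1
G(4) = mex{1} = 0
G(5) = mex{0,0} = 1
G(6) = mex{1,1} = 0
G(7) = mex{0,0,0} = 1
G(8) = mex{1,1,1} = 0
G(9) = mex{0,0,0} = 1
G(10) = mex{1,1,1,0} = 2
G(11) = mex{2,0,0,1} = 3
G(12) = mex{3,1,1,0} = 2
G(13) = mex{2,0,0,1} = 3
G(14) = mex{3,1,1,0} = 2
G(15) = mex{2,2,0,1} = 3
G(16) = mex{3,3,1,0} = 2
G(17) = mex{2,2,2,1} = 0
G(18) = mex{0,3,3,0} = 1
G(19) = mex{1,2,2,1} = 0
G(20) = mex{0,3,3,2} = 1
G(21) = mex{1,2,2,3} = 0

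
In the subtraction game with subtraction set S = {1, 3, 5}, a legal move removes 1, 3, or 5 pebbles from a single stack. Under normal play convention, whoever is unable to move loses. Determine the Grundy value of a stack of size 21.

n :  0  1  2  3  4  5  6  7  8  9 10 11 12 13 14 15 16 17 18 19 20 21
G :  0  1  0  1  0  1  0  1  0  1  0  1  0  1  0  1  0  1  0  1  0  1

1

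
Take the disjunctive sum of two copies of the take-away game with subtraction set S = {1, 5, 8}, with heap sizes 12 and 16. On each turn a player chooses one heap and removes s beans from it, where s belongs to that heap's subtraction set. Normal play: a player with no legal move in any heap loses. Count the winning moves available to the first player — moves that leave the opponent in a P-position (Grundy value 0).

2

All heaps use S = {1, 5, 8}:
G(0) = 0
G(1) = mex{0} = 1
G(2) = mex{1} = 0
G(3) = mex{0} = 1
G(4) = mex{1} = 0
G(5) = mex{0,0} = 1
G(6) = mex{1,1} = 0
G(7) = mex{0,0} = 1
G(8) = mex{1,1,0} = 2
G(9) = mex{2,0,1} = 3
G(10) = mex{3,1,0} = 2
G(11) = mex{2,0,1} = 3
G(12) = mex{3,1,0} = 2
G(13) = mex{2,2,1} = 0
G(14) = mex{0,3,0} = 1
G(15) = mex{1,2,1} = 0
G(16) = mex{0,3,2} = 1
Heap A: G(12) = 2.
Heap B: G(16) = 1.
Combined Grundy value = 2 ⊕ 1 = 3.
A winning move leaves total XOR = 0, i.e. changes one component's Grundy value g to g ⊕ X where X is the current total.
Heap A: need g' = 2⊕3 = 1. Options: 12−1→G=3, 12−5→G=1, 12−8→G=0. Hits: 1.
Heap B: need g' = 1⊕3 = 2. Options: 16−1→G=0, 16−5→G=3, 16−8→G=2. Hits: 1.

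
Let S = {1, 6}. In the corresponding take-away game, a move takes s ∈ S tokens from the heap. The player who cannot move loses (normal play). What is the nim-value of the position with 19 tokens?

1

G(0) = 0
G(1) = mex{0} = 1
G(2) = mex{1} = 0
G(3) = mex{0} = 1
G(4) = mex{1} = 0
G(5) = mex{0} = 1
G(6) = mex{1,0} = 2
G(7) = mex{2,1} = 0
G(8) = mex{0,0} = 1
G(9) = mex{1,1} = 0
G(10) = mex{0,0} = 1
G(11) = mex{1,1} = 0
G(12) = mex{0,2} = 1
G(13) = mex{1,0} = 2
G(14) = mex{2,1} = 0
G(15) = mex{0,0} = 1
G(16) = mex{1,1} = 0
G(17) = mex{0,0} = 1
G(18) = mex{1,1} = 0
G(19) = mex{0,2} = 1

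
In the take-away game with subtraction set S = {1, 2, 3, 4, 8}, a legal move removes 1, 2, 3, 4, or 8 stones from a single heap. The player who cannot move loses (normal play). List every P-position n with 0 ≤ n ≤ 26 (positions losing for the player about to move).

G(0) = 0
G(1) = mex{0} = 1
G(2) = mex{1,0} = 2
G(3) = mex{2,1,0} = 3
G(4) = mex{3,2,1,0} = 4
G(5) = mex{4,3,2,1} = 0
G(6) = mex{0,4,3,2} = 1
G(7) = mex{1,0,4,3} = 2
G(8) = mex{2,1,0,4,0} = 3
G(9) = mex{3,2,1,0,1} = 4
G(10) = mex{4,3,2,1,2} = 0
G(11) = mex{0,4,3,2,3} = 1
G(12) = mex{1,0,4,3,4} = 2
G(13) = mex{2,1,0,4,0} = 3
G(14) = mex{3,2,1,0,1} = 4
G(15) = mex{4,3,2,1,2} = 0
G(16) = mex{0,4,3,2,3} = 1
G(17) = mex{1,0,4,3,4} = 2
G(18) = mex{2,1,0,4,0} = 3
G(19) = mex{3,2,1,0,1} = 4
G(20) = mex{4,3,2,1,2} = 0
G(21) = mex{0,4,3,2,3} = 1
G(22) = mex{1,0,4,3,4} = 2
G(23) = mex{2,1,0,4,0} = 3
G(24) = mex{3,2,1,0,1} = 4
G(25) = mex{4,3,2,1,2} = 0
G(26) = mex{0,4,3,2,3} = 1
P-positions are exactly the n with G(n) = 0.

0, 5, 10, 15, 20, 25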